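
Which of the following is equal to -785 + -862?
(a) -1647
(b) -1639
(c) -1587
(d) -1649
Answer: a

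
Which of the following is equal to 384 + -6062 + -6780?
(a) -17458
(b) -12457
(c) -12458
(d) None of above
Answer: c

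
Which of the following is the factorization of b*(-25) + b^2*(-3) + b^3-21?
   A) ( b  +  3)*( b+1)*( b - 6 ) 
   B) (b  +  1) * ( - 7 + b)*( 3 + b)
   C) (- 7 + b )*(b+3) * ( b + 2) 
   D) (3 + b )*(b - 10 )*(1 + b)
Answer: B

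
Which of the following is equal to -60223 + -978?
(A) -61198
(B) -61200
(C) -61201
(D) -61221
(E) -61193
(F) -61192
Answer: C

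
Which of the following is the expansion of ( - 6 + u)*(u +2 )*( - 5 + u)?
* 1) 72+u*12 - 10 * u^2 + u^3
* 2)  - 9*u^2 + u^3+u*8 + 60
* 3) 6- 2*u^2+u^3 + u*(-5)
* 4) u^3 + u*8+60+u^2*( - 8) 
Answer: 2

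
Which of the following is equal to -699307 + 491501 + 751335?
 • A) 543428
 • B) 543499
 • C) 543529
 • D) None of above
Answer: C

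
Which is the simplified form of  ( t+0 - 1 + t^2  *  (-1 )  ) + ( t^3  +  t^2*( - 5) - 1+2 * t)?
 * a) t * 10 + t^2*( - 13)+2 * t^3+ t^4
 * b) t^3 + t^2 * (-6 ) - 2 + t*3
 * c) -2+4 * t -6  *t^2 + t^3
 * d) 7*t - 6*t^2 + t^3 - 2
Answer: b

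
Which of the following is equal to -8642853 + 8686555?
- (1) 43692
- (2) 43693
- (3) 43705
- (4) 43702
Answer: 4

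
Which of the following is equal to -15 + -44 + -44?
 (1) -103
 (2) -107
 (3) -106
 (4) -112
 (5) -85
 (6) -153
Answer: 1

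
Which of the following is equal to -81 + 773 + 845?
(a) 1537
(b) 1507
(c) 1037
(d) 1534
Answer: a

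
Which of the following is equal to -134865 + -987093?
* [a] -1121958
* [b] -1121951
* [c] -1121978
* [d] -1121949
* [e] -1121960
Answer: a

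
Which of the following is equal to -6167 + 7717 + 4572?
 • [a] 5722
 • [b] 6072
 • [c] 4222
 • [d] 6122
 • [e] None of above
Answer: d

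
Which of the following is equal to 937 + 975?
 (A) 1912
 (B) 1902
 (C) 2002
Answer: A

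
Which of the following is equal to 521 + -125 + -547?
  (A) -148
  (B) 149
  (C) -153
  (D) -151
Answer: D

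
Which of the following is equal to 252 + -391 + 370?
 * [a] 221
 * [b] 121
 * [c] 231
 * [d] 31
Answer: c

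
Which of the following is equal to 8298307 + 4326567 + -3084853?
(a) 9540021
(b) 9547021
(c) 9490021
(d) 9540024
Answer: a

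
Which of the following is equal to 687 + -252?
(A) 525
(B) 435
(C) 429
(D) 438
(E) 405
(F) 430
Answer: B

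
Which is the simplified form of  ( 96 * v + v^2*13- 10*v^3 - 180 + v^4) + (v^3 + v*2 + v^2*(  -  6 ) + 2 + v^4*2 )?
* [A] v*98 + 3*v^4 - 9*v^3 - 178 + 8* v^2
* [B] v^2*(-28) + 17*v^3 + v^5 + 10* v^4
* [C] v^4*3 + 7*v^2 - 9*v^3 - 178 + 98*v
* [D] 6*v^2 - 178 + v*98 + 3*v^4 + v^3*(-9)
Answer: C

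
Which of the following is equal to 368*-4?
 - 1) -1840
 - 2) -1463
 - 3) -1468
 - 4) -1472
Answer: 4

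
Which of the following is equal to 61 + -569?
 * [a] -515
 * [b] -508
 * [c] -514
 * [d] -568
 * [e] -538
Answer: b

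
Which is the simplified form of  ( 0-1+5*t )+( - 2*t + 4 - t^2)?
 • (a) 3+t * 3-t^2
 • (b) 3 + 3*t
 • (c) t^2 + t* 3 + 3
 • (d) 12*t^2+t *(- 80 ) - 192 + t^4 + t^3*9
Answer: a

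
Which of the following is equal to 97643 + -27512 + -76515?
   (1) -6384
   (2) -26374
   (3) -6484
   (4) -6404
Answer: 1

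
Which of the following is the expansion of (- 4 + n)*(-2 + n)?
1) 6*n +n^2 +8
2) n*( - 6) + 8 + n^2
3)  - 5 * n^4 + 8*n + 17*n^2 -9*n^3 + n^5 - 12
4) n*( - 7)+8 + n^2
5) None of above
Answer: 2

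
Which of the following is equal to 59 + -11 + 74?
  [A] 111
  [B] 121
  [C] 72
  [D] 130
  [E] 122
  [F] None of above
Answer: E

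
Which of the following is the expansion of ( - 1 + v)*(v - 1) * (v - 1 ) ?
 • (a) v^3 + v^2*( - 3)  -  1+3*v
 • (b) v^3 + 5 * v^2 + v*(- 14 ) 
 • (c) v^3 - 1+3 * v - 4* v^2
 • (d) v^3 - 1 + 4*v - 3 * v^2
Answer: a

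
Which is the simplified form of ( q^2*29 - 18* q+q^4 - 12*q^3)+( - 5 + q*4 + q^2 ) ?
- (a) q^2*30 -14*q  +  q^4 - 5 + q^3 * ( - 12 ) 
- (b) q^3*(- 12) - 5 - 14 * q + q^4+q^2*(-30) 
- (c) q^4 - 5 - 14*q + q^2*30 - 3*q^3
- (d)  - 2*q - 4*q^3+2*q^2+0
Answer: a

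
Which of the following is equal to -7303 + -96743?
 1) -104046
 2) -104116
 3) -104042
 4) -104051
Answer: 1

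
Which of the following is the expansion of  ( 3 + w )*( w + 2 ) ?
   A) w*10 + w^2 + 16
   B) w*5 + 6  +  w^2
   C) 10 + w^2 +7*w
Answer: B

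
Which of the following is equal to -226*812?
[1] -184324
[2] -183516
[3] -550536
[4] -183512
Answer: 4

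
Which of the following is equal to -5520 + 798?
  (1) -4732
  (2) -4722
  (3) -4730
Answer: 2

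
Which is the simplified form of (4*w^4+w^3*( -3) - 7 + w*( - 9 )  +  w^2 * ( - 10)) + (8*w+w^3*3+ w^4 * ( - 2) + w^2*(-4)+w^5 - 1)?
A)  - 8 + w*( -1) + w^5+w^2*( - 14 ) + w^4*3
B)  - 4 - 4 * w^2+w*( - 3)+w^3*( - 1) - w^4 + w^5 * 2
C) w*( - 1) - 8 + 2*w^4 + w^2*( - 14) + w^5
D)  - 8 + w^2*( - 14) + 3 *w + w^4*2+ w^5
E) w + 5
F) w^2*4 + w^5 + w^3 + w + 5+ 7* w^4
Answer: C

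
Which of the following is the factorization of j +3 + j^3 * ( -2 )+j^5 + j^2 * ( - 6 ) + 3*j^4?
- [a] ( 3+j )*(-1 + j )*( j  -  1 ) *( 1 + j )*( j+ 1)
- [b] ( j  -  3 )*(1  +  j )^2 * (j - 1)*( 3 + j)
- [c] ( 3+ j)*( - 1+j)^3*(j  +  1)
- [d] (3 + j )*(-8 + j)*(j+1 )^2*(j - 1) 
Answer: a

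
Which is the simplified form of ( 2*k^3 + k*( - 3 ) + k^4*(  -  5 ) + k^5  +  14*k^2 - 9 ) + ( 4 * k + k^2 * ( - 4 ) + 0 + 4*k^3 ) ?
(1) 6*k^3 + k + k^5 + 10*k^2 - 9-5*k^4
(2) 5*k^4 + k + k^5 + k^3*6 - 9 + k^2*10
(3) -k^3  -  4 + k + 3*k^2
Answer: 1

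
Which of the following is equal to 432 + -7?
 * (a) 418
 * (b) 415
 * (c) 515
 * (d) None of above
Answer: d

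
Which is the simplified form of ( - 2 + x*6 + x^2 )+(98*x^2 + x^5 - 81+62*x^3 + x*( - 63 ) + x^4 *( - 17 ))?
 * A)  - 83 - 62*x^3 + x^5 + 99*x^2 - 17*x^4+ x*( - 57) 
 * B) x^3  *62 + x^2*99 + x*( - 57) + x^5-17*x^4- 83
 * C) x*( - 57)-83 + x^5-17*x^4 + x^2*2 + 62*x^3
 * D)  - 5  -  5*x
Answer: B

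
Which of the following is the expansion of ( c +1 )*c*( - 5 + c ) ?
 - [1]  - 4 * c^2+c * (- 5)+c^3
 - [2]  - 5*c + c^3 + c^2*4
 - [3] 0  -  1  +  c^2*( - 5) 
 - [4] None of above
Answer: 1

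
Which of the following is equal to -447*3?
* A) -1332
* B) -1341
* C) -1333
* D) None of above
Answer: B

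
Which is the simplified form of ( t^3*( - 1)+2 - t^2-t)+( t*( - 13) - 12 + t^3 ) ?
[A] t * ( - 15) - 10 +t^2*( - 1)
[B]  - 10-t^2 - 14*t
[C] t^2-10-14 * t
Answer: B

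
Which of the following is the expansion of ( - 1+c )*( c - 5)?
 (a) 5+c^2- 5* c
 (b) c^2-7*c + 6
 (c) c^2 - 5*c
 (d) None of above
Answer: d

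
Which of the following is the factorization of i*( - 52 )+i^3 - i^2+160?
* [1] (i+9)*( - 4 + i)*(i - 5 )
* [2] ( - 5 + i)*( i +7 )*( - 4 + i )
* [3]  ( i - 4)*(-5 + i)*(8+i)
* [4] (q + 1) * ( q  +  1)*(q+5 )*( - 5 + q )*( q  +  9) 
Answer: 3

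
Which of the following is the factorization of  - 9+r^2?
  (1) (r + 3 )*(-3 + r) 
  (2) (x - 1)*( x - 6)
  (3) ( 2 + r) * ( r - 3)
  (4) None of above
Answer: 1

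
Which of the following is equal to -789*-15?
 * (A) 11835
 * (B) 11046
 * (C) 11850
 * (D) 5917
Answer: A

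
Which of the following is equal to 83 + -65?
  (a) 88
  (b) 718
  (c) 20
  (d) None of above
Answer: d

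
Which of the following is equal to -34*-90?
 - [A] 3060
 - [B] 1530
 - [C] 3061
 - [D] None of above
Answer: A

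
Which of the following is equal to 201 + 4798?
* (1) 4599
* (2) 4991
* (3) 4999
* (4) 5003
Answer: 3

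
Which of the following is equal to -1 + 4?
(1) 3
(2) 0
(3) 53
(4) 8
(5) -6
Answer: 1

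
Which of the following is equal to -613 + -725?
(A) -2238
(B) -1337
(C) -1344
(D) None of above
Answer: D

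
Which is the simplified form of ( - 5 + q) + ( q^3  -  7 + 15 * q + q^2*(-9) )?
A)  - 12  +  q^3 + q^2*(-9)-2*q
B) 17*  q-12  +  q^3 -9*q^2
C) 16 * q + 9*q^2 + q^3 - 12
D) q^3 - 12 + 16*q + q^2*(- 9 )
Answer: D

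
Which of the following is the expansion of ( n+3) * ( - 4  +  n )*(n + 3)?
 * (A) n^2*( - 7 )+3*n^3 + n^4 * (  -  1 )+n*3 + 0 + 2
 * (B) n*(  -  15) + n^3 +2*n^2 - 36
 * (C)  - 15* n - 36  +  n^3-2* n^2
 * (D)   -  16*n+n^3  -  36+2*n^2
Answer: B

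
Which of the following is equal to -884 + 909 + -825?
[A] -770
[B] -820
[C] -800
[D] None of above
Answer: C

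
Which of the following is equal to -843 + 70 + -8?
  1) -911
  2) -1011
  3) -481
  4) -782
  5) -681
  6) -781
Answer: 6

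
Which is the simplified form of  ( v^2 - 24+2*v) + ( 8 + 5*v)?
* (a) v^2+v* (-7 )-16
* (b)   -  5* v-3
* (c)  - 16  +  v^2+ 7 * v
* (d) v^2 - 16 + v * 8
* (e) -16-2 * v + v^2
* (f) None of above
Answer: c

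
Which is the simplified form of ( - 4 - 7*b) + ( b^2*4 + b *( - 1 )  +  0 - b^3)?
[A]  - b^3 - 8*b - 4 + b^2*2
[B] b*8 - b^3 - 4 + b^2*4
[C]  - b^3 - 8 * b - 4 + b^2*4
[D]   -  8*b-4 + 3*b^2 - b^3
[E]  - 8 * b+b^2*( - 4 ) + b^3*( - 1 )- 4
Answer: C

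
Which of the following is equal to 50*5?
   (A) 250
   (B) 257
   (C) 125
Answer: A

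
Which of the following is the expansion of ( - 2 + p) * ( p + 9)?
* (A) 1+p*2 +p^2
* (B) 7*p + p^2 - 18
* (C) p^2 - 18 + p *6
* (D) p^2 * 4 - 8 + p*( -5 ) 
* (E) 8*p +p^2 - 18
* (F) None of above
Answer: B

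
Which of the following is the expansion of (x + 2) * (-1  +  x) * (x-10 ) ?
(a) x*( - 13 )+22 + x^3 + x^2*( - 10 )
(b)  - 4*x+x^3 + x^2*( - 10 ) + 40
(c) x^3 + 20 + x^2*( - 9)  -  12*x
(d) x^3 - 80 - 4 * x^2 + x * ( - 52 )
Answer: c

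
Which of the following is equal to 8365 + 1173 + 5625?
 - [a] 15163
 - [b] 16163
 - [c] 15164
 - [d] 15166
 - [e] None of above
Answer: a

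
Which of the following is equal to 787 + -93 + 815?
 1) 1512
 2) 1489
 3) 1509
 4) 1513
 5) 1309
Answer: 3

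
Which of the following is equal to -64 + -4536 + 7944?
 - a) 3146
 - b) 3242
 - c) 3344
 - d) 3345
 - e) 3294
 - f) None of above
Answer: c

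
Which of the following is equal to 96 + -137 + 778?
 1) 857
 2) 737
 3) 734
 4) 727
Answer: 2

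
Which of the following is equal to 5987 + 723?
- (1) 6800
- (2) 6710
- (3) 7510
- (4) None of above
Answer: 2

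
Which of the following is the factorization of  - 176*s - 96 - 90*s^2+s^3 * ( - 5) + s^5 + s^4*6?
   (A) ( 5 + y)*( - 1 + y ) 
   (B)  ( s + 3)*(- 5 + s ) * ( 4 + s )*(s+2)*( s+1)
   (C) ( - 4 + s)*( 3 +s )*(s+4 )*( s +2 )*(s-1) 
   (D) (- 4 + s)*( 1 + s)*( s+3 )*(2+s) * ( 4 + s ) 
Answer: D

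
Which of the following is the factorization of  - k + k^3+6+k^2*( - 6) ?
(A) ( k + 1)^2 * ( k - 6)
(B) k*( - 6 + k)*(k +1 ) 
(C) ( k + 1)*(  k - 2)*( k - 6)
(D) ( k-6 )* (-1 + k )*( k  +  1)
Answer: D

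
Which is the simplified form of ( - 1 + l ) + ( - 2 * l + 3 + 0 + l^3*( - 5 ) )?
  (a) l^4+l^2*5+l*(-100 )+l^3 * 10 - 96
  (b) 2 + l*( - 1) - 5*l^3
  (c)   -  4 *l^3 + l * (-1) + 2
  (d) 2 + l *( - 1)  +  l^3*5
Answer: b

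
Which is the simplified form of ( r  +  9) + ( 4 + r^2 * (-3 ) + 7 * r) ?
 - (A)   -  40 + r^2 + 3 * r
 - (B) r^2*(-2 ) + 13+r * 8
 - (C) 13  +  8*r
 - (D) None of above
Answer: D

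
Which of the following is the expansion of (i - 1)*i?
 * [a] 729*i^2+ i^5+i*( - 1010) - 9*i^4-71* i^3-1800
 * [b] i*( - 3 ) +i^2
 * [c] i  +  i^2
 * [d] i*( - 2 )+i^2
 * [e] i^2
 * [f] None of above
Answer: f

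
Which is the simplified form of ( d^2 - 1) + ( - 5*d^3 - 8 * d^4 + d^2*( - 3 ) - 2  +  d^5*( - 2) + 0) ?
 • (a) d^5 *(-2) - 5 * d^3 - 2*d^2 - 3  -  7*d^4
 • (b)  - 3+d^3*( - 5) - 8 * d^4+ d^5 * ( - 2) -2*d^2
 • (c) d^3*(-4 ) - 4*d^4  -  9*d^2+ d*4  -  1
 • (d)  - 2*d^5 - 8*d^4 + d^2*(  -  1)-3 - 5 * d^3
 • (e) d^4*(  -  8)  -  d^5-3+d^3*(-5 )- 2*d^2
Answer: b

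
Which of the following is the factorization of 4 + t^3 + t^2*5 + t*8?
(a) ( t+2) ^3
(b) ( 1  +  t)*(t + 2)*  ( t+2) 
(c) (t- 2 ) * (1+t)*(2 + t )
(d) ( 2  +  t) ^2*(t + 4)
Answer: b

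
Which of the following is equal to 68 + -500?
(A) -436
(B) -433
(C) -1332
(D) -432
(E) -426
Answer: D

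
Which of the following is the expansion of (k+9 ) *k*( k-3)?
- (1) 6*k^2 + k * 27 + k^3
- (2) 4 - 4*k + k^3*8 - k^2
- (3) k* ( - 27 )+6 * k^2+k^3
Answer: 3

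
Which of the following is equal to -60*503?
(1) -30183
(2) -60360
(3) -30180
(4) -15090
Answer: 3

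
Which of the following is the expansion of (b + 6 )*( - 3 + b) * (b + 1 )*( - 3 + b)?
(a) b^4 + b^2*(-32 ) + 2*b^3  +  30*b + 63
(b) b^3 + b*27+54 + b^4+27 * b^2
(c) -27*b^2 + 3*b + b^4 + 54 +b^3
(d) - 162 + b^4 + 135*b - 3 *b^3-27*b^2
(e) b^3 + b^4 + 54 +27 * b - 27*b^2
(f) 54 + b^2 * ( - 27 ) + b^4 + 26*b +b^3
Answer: e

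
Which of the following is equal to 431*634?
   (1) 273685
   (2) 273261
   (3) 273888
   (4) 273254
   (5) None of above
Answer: 4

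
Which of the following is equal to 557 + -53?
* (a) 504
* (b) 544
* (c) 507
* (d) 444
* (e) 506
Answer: a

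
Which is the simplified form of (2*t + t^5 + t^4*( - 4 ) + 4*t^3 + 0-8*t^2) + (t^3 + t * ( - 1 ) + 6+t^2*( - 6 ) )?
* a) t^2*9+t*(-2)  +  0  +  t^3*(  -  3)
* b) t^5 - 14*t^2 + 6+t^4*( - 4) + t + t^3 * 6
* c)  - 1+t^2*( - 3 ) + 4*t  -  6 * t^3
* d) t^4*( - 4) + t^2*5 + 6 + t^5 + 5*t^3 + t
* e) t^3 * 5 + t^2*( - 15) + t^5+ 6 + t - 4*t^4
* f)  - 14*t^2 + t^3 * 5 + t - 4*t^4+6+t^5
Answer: f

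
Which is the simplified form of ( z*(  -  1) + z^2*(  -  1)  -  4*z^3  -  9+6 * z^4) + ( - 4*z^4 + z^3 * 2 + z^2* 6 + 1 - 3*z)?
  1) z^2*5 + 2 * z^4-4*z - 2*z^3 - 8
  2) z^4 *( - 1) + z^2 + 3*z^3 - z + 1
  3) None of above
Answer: 1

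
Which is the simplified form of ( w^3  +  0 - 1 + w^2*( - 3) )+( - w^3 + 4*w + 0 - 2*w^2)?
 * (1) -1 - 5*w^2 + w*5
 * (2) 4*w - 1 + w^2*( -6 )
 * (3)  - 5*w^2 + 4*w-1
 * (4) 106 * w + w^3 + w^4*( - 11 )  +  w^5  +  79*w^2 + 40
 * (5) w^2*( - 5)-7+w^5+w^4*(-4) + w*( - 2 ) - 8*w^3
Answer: 3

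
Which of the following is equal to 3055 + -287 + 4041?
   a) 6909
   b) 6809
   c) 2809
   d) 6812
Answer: b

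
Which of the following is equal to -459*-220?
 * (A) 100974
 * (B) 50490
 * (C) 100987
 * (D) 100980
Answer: D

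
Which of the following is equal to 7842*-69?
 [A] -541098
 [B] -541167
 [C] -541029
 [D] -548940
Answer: A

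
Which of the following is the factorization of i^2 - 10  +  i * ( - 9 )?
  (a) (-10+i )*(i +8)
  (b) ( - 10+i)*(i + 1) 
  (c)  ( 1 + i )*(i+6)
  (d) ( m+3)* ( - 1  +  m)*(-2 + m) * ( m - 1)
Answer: b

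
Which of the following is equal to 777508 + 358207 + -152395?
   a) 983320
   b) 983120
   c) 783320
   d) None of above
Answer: a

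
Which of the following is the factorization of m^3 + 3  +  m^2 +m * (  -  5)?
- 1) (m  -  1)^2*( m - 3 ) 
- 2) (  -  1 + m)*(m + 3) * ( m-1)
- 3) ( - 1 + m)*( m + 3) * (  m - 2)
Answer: 2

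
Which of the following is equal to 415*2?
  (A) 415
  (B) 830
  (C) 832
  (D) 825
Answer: B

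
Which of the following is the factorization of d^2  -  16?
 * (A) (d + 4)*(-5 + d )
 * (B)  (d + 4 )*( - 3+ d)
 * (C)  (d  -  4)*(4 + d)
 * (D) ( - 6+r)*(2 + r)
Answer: C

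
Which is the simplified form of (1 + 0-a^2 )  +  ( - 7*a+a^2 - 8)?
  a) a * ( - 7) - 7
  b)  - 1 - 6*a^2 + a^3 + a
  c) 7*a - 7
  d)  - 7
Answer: a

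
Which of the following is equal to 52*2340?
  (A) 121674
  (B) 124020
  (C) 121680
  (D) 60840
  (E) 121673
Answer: C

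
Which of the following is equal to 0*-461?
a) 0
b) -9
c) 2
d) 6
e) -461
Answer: a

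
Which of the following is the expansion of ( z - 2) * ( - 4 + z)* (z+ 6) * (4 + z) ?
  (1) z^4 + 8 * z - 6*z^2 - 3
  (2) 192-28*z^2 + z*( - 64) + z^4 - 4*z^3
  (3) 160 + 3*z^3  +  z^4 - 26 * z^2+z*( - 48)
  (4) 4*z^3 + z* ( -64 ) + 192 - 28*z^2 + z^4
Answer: 4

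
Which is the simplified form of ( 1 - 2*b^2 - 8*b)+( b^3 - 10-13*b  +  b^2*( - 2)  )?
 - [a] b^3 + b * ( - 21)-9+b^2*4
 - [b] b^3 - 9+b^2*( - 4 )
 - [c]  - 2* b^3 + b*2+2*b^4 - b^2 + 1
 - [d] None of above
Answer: d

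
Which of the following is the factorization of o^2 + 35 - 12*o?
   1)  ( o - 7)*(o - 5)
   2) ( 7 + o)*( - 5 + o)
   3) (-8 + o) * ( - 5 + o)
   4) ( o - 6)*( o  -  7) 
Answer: 1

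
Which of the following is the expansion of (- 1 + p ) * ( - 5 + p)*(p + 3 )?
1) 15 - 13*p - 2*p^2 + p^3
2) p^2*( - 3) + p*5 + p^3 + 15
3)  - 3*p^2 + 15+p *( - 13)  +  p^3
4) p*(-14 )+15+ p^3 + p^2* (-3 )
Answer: 3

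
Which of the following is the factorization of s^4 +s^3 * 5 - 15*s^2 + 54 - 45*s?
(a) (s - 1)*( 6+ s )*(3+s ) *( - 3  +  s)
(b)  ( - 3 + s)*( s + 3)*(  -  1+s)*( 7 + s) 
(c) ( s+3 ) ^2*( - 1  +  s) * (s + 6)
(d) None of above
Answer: a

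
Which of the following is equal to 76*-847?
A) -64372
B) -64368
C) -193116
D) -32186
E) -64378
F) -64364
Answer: A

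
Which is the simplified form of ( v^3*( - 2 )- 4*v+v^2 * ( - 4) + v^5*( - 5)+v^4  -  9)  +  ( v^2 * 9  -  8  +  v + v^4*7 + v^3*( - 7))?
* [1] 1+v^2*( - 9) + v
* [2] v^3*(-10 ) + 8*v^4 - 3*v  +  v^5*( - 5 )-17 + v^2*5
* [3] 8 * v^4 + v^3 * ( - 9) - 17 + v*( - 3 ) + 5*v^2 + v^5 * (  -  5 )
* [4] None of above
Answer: 3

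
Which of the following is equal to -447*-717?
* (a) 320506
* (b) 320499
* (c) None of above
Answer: b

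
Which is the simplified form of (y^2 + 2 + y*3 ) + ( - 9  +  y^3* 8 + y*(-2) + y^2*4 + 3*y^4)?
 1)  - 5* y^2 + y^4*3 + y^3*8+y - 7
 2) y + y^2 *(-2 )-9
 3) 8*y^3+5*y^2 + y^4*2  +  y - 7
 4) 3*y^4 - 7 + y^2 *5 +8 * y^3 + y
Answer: 4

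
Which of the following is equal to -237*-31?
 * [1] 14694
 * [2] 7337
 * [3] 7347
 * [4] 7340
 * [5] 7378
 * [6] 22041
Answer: 3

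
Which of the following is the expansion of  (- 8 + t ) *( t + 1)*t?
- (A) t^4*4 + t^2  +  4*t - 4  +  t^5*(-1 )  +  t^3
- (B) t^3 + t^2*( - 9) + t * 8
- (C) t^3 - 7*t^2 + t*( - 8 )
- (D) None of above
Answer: C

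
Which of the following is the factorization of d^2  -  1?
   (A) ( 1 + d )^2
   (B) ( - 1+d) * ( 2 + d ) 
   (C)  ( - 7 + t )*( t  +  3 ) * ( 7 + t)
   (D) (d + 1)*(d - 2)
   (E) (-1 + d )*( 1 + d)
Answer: E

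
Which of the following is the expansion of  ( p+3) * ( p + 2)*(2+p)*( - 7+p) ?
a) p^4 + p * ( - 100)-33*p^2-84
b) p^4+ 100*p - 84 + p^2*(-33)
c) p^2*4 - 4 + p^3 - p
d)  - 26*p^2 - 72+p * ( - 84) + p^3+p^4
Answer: a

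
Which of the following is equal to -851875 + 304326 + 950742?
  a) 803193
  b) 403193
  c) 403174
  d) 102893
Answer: b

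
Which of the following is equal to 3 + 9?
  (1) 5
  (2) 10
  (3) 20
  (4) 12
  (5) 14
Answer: 4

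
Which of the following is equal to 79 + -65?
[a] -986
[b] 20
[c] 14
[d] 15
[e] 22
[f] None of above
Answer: c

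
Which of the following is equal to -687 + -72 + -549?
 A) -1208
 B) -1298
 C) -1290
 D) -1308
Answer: D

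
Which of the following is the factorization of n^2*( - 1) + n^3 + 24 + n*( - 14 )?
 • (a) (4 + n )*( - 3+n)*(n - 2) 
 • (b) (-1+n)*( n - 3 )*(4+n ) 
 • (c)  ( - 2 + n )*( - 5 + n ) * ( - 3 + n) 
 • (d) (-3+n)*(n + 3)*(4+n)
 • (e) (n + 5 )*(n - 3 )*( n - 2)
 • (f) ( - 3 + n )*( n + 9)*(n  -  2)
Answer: a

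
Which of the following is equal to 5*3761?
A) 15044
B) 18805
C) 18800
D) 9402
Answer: B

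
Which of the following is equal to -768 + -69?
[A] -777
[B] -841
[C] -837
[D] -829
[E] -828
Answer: C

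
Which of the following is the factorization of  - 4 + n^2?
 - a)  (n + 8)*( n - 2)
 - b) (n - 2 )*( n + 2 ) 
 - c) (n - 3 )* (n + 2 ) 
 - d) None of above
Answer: b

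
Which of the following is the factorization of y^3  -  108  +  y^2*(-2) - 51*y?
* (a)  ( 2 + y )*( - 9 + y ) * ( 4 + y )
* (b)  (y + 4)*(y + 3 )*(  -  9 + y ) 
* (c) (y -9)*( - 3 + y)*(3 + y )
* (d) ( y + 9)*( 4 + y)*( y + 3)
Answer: b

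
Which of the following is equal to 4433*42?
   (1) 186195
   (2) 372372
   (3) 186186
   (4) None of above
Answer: 3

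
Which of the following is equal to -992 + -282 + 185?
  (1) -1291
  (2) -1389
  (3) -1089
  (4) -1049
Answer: 3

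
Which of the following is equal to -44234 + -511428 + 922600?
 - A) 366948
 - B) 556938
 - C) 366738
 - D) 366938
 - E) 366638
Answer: D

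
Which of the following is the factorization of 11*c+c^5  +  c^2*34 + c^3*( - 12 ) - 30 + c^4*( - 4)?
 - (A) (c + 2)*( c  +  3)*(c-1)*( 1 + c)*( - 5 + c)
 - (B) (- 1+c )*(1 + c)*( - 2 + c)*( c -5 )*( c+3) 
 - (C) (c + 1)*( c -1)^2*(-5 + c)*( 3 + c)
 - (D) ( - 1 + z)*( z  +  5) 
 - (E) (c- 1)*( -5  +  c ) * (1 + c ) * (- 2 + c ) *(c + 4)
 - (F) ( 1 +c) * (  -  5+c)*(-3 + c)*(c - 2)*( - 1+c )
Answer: B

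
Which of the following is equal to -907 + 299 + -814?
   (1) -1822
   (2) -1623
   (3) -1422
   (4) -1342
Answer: 3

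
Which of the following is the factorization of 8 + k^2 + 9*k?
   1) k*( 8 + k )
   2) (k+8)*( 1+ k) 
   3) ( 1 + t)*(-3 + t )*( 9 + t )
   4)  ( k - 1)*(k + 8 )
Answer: 2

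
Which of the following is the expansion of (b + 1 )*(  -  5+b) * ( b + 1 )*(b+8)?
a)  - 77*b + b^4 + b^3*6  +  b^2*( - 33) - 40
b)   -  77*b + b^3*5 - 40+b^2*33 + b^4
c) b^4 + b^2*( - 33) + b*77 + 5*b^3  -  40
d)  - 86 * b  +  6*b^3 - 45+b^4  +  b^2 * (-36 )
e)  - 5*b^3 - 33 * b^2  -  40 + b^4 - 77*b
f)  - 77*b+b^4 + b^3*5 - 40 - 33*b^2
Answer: f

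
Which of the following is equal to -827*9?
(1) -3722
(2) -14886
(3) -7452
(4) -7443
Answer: 4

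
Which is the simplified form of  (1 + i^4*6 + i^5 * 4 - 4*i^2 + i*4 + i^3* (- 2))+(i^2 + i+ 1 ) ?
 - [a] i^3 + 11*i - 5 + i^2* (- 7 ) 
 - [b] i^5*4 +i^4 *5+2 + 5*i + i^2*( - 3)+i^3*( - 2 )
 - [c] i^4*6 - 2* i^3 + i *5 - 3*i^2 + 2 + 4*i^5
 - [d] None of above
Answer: c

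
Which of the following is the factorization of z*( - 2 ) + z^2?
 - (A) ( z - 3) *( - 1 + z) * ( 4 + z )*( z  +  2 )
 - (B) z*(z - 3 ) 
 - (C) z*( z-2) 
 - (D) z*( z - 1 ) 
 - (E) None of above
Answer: C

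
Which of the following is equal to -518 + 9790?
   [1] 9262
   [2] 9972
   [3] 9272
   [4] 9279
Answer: 3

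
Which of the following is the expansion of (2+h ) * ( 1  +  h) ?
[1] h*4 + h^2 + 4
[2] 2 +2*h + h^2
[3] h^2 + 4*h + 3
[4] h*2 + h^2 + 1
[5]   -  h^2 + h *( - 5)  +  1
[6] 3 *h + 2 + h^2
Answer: 6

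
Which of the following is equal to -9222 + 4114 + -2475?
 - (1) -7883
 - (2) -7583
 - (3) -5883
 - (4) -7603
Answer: 2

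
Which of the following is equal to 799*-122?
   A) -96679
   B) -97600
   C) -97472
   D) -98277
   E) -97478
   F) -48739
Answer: E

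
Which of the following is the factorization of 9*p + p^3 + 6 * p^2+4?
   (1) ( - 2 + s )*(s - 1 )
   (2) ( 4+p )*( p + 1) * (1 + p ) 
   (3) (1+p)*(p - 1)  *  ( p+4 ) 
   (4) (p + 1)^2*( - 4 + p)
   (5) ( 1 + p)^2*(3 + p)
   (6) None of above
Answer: 2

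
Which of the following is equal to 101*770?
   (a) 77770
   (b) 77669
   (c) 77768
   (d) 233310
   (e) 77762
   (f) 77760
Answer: a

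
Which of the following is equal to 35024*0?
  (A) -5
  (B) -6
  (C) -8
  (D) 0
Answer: D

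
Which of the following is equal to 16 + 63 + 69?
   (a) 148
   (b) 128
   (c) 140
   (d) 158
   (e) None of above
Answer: a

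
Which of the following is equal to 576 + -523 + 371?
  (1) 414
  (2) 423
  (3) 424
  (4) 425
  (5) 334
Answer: 3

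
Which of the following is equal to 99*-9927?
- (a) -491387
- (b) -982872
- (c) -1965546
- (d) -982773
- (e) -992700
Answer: d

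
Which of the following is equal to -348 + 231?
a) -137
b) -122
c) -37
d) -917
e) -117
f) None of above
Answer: e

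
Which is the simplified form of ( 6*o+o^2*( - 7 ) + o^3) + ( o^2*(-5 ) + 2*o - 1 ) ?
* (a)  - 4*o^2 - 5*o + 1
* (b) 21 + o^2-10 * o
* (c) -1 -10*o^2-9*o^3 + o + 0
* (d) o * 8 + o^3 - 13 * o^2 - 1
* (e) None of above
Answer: e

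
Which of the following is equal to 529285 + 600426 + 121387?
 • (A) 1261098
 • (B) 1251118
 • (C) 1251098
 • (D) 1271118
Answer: C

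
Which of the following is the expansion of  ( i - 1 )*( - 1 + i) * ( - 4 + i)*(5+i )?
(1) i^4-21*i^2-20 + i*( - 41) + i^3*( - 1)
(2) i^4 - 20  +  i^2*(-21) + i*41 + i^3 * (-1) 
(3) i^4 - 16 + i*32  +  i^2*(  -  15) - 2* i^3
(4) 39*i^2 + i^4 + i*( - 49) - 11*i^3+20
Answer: 2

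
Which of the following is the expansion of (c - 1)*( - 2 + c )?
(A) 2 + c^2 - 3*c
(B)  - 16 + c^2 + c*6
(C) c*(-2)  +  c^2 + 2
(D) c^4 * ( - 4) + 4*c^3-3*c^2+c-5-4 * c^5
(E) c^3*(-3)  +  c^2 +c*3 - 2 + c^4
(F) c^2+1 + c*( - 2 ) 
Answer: A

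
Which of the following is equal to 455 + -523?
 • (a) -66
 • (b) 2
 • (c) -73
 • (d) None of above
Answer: d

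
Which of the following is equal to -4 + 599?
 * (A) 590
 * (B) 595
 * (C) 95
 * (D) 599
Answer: B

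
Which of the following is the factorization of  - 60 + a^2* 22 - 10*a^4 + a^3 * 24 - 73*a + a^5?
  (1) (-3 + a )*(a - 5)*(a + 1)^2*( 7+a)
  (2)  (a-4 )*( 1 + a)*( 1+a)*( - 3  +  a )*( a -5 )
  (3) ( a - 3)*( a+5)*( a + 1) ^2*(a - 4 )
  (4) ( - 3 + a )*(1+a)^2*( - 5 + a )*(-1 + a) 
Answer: 2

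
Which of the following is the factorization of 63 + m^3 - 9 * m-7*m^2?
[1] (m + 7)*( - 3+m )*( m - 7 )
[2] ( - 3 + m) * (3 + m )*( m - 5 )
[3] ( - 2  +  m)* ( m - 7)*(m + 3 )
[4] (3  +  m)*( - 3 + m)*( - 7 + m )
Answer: 4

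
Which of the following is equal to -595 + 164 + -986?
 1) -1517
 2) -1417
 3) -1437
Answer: 2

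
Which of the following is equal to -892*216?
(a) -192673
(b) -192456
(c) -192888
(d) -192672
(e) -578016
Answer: d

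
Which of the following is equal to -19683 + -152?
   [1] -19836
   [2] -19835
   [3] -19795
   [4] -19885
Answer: 2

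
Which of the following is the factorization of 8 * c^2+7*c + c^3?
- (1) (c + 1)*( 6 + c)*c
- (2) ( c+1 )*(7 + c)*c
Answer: 2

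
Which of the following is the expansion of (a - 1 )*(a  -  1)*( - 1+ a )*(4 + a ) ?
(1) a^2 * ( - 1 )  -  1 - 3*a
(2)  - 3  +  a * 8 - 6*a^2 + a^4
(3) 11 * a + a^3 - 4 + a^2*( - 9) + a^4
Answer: 3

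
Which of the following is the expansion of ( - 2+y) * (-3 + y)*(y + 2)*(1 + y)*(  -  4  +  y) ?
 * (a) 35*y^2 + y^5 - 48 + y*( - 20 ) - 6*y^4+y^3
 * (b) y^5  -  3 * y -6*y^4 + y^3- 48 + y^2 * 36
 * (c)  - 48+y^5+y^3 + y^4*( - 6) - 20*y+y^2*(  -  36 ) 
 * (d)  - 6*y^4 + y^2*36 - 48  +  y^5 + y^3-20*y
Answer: d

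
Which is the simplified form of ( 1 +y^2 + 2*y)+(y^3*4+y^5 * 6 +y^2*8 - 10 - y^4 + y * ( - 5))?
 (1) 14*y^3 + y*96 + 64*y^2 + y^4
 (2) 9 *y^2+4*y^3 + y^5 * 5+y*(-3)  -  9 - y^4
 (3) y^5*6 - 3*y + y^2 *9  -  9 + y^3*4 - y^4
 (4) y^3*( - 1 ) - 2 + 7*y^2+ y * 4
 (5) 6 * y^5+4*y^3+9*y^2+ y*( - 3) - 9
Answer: 3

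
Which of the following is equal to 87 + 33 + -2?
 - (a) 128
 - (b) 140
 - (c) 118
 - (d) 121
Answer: c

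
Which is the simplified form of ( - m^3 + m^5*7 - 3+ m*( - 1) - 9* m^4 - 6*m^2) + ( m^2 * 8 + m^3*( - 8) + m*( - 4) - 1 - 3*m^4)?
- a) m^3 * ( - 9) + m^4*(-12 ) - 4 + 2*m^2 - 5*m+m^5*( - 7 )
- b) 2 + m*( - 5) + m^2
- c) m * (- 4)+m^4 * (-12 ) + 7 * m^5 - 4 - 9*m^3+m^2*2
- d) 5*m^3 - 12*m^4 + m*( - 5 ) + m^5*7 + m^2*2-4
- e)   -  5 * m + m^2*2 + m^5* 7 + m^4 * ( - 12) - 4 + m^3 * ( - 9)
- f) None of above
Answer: e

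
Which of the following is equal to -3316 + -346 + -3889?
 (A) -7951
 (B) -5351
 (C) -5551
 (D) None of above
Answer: D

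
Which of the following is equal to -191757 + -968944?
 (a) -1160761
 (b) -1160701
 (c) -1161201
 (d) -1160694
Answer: b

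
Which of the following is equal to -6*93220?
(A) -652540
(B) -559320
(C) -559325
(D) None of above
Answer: B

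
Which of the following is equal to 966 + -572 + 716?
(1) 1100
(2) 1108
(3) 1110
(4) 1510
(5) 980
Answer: 3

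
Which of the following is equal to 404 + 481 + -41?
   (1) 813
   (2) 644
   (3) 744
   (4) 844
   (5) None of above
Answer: 4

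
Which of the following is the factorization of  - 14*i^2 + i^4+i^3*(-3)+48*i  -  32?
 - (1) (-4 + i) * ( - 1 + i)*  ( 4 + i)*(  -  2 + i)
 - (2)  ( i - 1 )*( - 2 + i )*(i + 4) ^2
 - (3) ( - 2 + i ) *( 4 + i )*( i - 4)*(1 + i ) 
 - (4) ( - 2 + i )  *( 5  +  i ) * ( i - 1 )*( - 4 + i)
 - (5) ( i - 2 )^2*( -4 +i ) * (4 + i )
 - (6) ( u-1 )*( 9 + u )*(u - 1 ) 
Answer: 1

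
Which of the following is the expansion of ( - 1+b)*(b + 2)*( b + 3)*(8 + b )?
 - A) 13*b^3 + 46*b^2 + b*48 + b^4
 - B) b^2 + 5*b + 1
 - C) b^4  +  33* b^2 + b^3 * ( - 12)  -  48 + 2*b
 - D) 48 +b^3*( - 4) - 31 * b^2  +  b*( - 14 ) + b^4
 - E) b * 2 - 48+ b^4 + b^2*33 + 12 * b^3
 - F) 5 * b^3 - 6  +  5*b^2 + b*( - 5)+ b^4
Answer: E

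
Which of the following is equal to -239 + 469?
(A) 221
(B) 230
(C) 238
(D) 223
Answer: B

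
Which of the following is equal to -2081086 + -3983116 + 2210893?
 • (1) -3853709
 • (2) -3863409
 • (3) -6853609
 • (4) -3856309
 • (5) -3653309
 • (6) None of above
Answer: 6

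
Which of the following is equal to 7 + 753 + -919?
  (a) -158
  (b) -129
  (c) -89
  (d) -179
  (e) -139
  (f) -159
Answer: f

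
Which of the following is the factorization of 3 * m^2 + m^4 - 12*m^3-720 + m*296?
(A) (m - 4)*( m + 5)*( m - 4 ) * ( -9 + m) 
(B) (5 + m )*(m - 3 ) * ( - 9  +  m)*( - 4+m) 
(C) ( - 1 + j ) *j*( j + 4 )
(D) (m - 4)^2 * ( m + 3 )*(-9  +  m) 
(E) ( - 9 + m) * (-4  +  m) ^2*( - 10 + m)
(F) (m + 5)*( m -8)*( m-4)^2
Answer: A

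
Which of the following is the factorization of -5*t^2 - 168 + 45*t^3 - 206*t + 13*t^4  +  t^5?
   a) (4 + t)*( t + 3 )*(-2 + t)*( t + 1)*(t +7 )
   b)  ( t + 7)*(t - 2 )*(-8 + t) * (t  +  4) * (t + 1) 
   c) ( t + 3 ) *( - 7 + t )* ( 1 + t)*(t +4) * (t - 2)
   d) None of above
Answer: a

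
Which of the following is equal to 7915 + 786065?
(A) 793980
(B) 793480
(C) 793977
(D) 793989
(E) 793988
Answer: A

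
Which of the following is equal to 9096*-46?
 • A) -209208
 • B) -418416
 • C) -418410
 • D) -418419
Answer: B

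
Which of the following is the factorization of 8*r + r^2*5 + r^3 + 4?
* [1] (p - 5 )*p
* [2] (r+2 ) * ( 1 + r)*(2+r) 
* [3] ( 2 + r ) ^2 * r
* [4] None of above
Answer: 2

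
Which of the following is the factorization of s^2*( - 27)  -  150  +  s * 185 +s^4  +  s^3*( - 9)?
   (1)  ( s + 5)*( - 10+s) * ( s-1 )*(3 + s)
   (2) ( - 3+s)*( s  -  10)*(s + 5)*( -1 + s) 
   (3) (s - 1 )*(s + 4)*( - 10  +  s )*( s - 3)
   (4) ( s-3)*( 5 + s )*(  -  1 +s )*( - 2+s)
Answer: 2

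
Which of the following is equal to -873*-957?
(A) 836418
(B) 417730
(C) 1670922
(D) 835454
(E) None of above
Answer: E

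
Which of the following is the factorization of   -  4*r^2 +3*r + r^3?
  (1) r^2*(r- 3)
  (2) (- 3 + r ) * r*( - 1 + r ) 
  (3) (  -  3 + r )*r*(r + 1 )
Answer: 2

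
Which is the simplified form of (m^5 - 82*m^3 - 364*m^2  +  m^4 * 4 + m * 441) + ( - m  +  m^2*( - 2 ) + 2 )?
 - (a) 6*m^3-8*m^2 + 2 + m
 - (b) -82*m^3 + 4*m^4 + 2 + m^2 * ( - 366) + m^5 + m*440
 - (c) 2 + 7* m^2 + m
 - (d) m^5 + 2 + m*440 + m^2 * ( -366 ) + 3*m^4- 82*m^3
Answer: b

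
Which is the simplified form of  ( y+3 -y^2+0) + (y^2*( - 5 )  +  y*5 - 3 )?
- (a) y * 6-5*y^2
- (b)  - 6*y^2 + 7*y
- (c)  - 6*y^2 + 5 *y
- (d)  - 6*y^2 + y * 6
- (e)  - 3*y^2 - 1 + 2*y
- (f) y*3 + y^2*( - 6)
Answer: d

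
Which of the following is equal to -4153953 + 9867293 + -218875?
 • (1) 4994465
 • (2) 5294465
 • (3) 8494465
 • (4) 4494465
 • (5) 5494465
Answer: 5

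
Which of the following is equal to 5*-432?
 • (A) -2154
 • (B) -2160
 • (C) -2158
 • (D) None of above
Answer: B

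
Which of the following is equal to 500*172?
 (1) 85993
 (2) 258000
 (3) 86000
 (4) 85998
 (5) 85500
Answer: 3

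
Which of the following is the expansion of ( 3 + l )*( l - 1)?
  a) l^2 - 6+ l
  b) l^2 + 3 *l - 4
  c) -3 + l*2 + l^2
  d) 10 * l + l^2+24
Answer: c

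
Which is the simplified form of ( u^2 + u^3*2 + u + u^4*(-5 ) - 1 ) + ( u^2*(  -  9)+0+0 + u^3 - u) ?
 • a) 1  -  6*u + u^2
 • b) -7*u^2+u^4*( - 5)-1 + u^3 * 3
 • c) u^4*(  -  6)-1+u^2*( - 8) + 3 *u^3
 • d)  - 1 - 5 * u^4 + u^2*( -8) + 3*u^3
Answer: d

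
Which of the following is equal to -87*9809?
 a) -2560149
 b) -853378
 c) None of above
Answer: c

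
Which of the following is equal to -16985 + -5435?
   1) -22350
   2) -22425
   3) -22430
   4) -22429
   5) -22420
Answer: 5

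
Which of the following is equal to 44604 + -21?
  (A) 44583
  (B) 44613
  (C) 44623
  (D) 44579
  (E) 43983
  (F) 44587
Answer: A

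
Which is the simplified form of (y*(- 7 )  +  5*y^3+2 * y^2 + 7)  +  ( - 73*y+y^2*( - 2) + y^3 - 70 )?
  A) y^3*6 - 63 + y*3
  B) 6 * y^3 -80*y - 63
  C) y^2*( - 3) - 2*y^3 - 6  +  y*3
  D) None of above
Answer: B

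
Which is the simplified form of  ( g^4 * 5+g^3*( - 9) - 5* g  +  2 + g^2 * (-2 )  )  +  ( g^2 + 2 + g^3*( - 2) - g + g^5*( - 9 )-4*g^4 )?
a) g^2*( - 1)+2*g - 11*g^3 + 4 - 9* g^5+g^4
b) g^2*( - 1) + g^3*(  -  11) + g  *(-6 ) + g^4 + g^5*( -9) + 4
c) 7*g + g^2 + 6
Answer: b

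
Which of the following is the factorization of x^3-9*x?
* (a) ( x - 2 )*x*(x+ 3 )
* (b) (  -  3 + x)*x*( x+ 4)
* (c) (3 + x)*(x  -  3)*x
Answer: c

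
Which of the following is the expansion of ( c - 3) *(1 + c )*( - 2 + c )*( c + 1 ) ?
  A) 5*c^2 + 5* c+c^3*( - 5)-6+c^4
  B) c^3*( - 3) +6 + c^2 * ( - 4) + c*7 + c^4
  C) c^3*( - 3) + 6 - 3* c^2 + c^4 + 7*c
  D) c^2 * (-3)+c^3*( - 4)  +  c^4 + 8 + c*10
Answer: C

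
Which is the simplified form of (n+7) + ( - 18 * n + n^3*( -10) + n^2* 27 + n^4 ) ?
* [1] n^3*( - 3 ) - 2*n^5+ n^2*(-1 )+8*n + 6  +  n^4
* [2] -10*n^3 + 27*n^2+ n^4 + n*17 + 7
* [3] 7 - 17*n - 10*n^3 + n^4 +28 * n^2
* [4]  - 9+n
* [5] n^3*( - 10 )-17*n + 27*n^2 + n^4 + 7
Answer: 5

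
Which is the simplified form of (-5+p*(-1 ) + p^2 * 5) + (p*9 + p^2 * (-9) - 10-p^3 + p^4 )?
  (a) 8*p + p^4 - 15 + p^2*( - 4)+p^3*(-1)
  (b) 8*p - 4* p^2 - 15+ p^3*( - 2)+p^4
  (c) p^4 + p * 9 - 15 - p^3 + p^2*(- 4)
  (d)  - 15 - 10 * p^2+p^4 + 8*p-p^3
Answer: a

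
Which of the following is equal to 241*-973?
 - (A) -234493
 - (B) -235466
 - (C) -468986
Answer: A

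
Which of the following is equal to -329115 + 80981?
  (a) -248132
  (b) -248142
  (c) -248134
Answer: c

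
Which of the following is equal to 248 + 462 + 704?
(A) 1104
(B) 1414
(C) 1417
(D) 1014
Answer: B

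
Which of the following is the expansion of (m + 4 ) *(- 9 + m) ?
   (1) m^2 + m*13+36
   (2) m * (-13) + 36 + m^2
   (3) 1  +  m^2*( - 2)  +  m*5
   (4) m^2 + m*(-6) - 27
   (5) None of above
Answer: 5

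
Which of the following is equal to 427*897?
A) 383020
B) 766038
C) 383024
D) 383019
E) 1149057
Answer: D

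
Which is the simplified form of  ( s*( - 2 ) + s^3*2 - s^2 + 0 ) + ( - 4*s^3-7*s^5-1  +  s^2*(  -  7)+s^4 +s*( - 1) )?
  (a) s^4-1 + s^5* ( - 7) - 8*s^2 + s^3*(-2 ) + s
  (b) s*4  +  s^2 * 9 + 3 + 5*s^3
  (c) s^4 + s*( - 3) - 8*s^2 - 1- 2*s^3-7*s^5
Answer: c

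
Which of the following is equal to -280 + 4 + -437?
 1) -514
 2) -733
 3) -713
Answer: 3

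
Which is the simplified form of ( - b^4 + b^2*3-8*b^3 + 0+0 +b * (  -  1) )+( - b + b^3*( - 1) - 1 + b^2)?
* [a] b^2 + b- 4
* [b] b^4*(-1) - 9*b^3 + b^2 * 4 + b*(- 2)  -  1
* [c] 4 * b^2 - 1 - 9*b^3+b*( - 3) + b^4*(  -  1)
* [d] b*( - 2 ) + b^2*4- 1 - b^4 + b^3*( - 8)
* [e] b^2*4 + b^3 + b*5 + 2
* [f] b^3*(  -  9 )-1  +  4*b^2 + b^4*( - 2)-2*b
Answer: b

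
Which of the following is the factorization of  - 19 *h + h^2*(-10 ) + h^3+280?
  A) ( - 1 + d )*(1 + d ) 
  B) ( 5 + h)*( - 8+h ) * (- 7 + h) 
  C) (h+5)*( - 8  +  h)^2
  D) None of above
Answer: B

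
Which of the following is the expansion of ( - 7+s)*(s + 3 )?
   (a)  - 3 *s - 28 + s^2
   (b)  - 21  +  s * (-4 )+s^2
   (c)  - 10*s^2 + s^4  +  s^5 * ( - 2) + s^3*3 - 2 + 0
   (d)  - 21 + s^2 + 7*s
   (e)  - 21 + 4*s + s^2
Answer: b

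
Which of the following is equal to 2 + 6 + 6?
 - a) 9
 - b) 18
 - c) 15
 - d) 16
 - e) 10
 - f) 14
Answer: f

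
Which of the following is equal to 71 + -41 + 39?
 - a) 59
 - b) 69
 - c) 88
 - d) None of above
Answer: b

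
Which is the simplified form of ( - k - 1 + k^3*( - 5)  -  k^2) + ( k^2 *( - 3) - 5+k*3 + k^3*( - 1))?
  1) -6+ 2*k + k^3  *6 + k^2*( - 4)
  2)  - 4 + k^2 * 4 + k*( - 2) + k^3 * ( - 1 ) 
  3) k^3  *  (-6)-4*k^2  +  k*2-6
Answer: 3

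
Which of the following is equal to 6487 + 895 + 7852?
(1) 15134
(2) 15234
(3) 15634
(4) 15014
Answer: 2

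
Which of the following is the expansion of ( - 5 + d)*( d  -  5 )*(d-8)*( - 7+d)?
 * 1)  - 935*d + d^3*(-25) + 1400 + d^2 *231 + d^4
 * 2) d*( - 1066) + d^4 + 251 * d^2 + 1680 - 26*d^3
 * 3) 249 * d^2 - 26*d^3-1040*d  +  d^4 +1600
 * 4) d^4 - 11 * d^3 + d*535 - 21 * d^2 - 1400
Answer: 1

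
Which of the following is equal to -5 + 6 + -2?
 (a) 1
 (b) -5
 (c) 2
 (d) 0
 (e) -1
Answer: e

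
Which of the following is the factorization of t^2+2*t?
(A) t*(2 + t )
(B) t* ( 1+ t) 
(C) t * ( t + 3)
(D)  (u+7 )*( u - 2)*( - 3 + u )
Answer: A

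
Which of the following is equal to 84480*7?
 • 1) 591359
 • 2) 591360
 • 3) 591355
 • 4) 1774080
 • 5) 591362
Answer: 2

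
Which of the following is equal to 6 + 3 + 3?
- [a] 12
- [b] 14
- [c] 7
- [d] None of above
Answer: a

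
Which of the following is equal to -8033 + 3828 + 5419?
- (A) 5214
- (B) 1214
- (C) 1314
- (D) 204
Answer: B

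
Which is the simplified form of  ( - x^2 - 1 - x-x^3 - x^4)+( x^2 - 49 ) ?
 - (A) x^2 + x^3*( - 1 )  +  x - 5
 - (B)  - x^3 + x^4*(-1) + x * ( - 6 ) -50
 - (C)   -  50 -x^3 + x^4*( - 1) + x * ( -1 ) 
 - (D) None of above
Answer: C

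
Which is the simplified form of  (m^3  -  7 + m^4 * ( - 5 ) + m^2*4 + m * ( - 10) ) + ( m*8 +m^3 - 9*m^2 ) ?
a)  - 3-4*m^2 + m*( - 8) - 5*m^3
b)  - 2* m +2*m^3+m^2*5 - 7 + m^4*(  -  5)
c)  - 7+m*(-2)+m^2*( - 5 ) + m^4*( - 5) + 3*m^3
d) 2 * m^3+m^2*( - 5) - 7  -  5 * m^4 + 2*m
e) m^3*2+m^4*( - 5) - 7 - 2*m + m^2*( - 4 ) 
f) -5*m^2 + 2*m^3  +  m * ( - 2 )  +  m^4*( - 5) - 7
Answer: f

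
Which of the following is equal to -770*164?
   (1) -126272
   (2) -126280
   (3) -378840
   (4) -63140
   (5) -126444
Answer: 2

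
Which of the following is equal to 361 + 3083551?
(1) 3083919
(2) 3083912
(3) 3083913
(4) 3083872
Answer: 2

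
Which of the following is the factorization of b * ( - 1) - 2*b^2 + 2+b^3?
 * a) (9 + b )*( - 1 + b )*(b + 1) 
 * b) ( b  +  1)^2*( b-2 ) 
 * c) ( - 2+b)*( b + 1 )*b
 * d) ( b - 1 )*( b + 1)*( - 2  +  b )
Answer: d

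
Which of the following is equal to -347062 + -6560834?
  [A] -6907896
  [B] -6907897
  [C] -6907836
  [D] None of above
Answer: A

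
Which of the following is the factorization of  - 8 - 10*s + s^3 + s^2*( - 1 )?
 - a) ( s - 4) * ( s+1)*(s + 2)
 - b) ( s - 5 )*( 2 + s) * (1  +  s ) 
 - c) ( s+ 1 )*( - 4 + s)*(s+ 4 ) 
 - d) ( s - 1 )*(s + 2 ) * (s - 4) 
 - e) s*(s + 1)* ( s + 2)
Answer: a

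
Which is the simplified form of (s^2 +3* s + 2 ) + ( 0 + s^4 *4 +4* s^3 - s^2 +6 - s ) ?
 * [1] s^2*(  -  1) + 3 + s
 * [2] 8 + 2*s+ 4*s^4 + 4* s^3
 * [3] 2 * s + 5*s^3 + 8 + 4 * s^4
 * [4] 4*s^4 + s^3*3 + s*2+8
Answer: 2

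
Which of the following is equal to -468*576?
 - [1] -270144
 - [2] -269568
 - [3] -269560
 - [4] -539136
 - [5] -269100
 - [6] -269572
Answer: 2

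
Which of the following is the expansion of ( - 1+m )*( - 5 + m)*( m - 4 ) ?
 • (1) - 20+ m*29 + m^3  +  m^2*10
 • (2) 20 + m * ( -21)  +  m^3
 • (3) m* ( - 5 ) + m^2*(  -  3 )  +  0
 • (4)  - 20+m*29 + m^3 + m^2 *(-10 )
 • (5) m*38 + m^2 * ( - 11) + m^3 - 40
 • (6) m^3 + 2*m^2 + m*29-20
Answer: 4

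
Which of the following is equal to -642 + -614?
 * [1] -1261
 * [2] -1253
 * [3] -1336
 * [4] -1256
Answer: 4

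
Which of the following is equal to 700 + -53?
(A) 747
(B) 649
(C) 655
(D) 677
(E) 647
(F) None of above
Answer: E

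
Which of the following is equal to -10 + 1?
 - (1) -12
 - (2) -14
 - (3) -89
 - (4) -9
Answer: 4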